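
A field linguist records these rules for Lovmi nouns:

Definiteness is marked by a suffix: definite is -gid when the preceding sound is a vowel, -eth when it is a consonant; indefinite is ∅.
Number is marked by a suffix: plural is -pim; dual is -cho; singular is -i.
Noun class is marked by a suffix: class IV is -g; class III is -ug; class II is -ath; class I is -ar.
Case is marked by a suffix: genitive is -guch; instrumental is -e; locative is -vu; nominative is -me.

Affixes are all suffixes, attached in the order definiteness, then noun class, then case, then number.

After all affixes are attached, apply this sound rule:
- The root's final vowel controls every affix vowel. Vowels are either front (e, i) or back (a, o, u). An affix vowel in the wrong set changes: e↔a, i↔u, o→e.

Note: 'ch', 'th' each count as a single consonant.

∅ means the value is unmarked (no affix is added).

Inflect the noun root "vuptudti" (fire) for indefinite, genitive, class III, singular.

vuptudtiiggichi

definiteness = indefinite: zero marking, form stays vuptudti.
Attach noun class class III -ug → vuptudtiug.
Attach case genitive -guch → vuptudtiugguch.
Attach number singular -i → vuptudtiugguchi.
Apply vowel harmony: vuptudtiugguchi → vuptudtiiggichi.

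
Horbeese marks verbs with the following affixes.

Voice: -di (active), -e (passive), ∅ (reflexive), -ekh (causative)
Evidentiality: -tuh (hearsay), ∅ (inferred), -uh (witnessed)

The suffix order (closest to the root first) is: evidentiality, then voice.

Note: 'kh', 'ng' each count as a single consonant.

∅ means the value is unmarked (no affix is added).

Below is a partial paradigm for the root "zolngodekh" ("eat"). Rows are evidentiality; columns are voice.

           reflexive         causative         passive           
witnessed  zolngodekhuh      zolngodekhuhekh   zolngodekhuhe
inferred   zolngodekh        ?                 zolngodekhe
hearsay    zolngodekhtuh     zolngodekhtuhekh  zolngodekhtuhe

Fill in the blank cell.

evidentiality = inferred: zero marking, form stays zolngodekh.
Attach voice causative -ekh → zolngodekhekh.

zolngodekhekh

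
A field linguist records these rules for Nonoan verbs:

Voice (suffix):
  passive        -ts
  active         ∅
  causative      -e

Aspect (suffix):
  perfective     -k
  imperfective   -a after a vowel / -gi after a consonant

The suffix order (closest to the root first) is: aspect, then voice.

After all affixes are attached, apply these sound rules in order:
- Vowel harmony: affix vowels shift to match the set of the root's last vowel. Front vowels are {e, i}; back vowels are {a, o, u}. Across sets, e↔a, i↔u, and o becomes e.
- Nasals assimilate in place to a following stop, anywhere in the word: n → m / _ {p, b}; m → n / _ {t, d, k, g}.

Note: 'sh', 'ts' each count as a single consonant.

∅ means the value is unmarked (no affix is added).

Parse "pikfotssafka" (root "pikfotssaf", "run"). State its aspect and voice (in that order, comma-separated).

perfective, causative

Segment: pikfotssaf-k-e.
aspect: -k → perfective.
voice: -e → causative.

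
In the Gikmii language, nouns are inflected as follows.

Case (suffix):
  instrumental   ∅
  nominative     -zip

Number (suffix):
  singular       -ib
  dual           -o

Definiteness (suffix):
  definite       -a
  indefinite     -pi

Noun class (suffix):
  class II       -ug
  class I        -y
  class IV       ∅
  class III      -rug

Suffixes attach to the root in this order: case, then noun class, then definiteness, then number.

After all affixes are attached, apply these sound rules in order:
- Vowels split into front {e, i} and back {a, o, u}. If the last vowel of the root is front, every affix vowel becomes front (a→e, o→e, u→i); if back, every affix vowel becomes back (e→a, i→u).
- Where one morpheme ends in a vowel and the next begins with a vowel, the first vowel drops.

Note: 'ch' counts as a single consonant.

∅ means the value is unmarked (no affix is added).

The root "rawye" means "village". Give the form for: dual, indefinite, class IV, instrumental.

case = instrumental: zero marking, form stays rawye.
noun class = class IV: zero marking, form stays rawye.
Attach definiteness indefinite -pi → rawyepi.
Attach number dual -o → rawyepio.
Apply vowel harmony: rawyepio → rawyepie.
Apply vowel deletion: rawyepie → rawyepe.

rawyepe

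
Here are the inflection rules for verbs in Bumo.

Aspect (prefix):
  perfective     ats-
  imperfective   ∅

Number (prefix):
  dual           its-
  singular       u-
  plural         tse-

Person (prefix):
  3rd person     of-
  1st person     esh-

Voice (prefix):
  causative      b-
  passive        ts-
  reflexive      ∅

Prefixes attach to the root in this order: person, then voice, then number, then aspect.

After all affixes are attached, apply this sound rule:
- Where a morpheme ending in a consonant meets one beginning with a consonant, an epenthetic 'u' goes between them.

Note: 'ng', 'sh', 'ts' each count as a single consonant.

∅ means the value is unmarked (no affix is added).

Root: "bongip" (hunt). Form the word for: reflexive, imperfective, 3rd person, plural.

tseofubongip

Attach person 3rd person of- → ofbongip.
voice = reflexive: zero marking, form stays ofbongip.
Attach number plural tse- → tseofbongip.
aspect = imperfective: zero marking, form stays tseofbongip.
Apply epenthesis: tseofbongip → tseofubongip.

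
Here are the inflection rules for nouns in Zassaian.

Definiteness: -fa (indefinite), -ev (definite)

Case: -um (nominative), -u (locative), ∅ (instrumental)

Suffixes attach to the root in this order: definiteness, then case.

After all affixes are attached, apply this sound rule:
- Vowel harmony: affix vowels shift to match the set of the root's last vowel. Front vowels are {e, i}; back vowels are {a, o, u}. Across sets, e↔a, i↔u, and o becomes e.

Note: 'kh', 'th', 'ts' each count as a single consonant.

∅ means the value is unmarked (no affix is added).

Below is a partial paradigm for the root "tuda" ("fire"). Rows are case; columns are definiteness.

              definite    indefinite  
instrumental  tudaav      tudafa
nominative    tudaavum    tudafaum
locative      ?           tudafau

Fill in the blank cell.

Attach definiteness definite -ev → tudaev.
Attach case locative -u → tudaevu.
Apply vowel harmony: tudaevu → tudaavu.

tudaavu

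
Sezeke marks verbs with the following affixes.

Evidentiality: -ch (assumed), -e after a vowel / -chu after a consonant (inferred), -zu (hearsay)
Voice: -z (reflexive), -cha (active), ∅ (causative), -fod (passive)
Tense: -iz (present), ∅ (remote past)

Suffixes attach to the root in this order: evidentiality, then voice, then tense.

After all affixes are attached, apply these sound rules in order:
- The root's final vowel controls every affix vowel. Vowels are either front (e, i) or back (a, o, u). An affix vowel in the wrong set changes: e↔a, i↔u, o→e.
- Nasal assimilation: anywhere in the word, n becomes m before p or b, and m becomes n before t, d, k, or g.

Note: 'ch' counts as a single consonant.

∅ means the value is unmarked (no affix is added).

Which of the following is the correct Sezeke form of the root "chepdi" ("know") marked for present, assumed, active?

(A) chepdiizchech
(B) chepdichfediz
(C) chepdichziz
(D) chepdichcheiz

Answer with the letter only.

D

Attach evidentiality assumed -ch → chepdich.
Attach voice active -cha → chepdichcha.
Attach tense present -iz → chepdichchaiz.
Apply vowel harmony: chepdichchaiz → chepdichcheiz.
Nasal assimilation: no change.
So the correct form is chepdichcheiz, option (D).
(B) chepdichfediz is wrong: it uses passive instead of active for voice.
(A) chepdiizchech is wrong: it has the affixes in the wrong order.
(C) chepdichziz is wrong: it uses reflexive instead of active for voice.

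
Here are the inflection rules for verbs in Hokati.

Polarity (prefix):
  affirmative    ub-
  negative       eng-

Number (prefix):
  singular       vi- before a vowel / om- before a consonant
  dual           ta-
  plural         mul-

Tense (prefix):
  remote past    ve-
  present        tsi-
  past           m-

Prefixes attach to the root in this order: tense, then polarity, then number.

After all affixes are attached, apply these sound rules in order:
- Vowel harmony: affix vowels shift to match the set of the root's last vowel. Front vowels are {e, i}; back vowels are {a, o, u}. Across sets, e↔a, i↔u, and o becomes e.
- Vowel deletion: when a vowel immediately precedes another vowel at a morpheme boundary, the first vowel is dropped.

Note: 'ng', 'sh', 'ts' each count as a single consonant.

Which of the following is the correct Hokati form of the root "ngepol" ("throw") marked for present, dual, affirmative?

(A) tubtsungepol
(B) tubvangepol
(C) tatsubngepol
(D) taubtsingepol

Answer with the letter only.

Attach tense present tsi- → tsingepol.
Attach polarity affirmative ub- → ubtsingepol.
Attach number dual ta- → taubtsingepol.
Apply vowel harmony: taubtsingepol → taubtsungepol.
Apply vowel deletion: taubtsungepol → tubtsungepol.
So the correct form is tubtsungepol, option (A).
(D) taubtsingepol is wrong: it fails to apply the sound rule(s).
(B) tubvangepol is wrong: it uses remote past instead of present for tense.
(C) tatsubngepol is wrong: it has the affixes in the wrong order.

A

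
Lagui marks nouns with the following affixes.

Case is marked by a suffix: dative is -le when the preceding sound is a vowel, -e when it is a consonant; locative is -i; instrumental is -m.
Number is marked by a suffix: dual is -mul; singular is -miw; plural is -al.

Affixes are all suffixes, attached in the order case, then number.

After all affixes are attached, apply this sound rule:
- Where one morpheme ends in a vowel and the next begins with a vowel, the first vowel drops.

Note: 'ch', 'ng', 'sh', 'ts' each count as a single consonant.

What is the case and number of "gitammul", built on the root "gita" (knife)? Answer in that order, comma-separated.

instrumental, dual

Segment: gita-m-mul.
case: -m → instrumental.
number: -mul → dual.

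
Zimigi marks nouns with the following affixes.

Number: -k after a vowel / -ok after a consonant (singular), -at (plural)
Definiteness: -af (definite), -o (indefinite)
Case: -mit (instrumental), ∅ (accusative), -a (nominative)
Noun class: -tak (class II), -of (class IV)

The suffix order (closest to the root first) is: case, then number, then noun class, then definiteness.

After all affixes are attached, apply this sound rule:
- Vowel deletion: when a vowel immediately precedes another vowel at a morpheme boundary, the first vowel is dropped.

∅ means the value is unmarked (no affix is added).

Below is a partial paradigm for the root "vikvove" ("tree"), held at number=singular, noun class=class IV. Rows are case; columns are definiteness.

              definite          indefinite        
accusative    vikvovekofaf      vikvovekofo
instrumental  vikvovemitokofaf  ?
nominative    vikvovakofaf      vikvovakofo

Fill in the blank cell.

Attach case instrumental -mit → vikvovemit.
Attach number singular -ok (after consonant 't') → vikvovemitok.
Attach noun class class IV -of → vikvovemitokof.
Attach definiteness indefinite -o → vikvovemitokofo.
Vowel deletion: no change.

vikvovemitokofo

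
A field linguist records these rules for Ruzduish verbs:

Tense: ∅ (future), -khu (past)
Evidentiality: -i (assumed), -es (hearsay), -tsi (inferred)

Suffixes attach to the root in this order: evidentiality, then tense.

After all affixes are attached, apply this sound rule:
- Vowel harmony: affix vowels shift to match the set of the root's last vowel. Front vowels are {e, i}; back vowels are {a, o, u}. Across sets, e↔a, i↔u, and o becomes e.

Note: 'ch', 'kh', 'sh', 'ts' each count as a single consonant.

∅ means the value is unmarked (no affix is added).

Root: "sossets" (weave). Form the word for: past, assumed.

Attach evidentiality assumed -i → sossetsi.
Attach tense past -khu → sossetsikhu.
Apply vowel harmony: sossetsikhu → sossetsikhi.

sossetsikhi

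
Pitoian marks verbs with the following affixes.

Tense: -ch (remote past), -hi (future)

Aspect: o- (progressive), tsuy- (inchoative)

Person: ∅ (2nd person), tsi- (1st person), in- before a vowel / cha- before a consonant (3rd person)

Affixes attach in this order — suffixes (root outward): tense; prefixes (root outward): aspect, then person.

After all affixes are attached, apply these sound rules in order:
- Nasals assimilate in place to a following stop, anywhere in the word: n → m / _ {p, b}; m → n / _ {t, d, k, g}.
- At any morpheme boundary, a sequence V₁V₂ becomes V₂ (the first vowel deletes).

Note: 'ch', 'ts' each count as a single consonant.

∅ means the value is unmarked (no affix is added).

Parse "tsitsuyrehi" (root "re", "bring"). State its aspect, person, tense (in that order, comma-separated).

inchoative, 1st person, future

Segment: tsi-tsuy-re-hi.
aspect: tsuy- → inchoative.
person: tsi- → 1st person.
tense: -hi → future.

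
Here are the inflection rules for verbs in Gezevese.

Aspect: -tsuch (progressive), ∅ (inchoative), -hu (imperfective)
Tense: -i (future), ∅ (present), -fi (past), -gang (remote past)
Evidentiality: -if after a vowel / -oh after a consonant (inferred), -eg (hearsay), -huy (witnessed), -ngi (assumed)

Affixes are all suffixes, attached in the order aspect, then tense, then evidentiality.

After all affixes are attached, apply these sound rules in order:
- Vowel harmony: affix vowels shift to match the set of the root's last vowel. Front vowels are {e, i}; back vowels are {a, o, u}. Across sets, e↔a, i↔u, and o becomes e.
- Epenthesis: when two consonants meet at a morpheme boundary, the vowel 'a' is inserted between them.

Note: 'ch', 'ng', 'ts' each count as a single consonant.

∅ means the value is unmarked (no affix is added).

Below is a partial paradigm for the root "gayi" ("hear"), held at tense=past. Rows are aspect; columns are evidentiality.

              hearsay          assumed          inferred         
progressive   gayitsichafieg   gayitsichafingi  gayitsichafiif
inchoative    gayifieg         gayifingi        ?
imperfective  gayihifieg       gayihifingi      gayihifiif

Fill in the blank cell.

gayifiif

aspect = inchoative: zero marking, form stays gayi.
Attach tense past -fi → gayifi.
Attach evidentiality inferred -if (after vowel 'i') → gayifiif.
Vowel harmony: no change.
Epenthesis: no change.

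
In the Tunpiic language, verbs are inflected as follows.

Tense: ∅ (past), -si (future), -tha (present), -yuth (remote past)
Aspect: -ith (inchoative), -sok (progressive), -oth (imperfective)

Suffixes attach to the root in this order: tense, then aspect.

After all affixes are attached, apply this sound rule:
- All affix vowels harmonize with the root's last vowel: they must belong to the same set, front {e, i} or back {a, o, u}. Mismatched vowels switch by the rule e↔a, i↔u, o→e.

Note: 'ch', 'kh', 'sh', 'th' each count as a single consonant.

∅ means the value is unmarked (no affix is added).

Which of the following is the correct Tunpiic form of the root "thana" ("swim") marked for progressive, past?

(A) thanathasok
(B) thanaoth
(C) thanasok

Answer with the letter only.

tense = past: zero marking, form stays thana.
Attach aspect progressive -sok → thanasok.
Vowel harmony: no change.
So the correct form is thanasok, option (C).
(B) thanaoth is wrong: it uses imperfective instead of progressive for aspect.
(A) thanathasok is wrong: it uses present instead of past for tense.

C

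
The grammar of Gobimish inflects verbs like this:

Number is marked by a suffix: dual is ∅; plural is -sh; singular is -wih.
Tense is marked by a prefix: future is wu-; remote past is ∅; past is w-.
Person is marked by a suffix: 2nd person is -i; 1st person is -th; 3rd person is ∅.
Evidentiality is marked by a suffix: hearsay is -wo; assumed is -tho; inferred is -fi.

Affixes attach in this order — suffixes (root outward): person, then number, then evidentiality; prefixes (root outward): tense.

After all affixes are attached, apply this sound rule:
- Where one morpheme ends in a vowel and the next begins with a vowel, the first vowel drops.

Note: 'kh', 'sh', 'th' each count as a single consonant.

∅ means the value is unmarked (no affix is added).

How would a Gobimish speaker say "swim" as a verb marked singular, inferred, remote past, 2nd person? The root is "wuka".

tense = remote past: zero marking, form stays wuka.
Attach person 2nd person -i → wukai.
Attach number singular -wih → wukaiwih.
Attach evidentiality inferred -fi → wukaiwihfi.
Apply vowel deletion: wukaiwihfi → wukiwihfi.

wukiwihfi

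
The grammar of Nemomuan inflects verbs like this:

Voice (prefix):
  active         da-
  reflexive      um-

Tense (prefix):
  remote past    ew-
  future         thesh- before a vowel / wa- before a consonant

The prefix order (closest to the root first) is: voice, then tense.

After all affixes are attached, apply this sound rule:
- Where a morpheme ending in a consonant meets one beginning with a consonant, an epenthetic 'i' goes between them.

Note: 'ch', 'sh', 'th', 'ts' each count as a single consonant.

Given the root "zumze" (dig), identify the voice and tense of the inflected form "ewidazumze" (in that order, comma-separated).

Segment: ew-da-zumze.
voice: da- → active.
tense: ew- → remote past.

active, remote past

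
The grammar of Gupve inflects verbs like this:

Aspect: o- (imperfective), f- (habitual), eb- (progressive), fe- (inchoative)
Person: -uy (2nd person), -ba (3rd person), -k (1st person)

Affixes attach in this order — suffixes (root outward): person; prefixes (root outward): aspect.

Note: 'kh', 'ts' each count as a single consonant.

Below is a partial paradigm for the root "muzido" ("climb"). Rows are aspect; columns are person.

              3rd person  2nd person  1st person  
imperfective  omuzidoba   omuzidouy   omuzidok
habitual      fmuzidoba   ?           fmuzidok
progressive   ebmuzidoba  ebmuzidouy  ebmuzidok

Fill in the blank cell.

Attach person 2nd person -uy → muzidouy.
Attach aspect habitual f- → fmuzidouy.

fmuzidouy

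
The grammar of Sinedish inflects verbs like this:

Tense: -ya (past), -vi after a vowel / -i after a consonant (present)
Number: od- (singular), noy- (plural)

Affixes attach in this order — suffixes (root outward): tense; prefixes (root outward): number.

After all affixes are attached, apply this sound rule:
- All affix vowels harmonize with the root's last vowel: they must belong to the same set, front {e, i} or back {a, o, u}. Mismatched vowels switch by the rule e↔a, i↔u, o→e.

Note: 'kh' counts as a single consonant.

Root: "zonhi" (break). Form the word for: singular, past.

edzonhiye

Attach number singular od- → odzonhi.
Attach tense past -ya → odzonhiya.
Apply vowel harmony: odzonhiya → edzonhiye.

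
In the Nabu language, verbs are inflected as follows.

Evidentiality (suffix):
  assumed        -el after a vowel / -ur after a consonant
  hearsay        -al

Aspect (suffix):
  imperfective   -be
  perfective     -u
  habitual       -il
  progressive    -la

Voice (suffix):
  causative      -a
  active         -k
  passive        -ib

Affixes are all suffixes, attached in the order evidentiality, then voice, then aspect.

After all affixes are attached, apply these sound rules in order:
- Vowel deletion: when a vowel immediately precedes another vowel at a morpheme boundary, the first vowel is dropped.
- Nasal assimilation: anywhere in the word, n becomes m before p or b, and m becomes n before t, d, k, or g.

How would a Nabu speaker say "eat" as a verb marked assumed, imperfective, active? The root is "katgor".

Attach evidentiality assumed -ur (after consonant 'r') → katgorur.
Attach voice active -k → katgorurk.
Attach aspect imperfective -be → katgorurkbe.
Vowel deletion: no change.
Nasal assimilation: no change.

katgorurkbe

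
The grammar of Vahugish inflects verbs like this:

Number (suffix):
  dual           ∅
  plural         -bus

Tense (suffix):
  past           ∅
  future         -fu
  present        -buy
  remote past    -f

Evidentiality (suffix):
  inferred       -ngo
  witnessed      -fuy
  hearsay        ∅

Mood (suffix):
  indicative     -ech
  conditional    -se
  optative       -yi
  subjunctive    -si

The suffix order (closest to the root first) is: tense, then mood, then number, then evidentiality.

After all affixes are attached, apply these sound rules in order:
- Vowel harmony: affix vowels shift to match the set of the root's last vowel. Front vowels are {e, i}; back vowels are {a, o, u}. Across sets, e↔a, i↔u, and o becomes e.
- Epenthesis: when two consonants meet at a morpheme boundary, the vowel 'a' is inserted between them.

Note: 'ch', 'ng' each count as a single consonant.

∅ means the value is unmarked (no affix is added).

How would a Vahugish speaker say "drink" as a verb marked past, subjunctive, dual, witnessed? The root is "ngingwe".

tense = past: zero marking, form stays ngingwe.
Attach mood subjunctive -si → ngingwesi.
number = dual: zero marking, form stays ngingwesi.
Attach evidentiality witnessed -fuy → ngingwesifuy.
Apply vowel harmony: ngingwesifuy → ngingwesifiy.
Epenthesis: no change.

ngingwesifiy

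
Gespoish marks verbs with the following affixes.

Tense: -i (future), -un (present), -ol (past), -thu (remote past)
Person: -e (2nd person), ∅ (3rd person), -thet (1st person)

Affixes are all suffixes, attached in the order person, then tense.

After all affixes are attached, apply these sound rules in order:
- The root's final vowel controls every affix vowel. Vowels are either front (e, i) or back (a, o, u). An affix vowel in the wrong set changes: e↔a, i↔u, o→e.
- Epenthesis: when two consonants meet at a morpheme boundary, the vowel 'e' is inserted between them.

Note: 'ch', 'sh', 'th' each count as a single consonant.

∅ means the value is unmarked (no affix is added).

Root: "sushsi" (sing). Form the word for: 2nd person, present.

sushsiein

Attach person 2nd person -e → sushsie.
Attach tense present -un → sushsieun.
Apply vowel harmony: sushsieun → sushsiein.
Epenthesis: no change.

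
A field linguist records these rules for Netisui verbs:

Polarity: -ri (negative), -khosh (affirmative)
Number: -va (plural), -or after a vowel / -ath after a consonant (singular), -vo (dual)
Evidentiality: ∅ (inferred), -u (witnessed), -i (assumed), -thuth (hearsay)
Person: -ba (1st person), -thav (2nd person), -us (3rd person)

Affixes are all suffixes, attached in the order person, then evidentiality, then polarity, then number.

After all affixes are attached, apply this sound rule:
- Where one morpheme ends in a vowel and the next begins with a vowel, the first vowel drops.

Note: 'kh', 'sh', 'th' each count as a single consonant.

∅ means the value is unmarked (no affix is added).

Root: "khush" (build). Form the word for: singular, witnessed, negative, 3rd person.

khushusuror

Attach person 3rd person -us → khushus.
Attach evidentiality witnessed -u → khushusu.
Attach polarity negative -ri → khushusuri.
Attach number singular -or (after vowel 'i') → khushusurior.
Apply vowel deletion: khushusurior → khushusuror.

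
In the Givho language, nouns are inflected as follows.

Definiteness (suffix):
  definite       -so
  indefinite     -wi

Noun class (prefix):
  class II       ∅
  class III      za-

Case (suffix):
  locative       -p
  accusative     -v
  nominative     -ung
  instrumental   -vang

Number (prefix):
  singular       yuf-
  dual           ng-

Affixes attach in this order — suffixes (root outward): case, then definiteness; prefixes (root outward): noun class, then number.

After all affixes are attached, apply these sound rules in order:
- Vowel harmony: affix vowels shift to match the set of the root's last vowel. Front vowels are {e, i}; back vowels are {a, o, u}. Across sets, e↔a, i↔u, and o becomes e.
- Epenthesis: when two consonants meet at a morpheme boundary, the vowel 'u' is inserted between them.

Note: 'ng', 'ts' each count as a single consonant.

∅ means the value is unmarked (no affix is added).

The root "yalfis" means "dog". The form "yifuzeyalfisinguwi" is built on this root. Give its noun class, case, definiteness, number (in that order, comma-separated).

Segment: yuf-za-yalfis-ung-wi.
noun class: za- → class III.
case: -ung → nominative.
definiteness: -wi → indefinite.
number: yuf- → singular.

class III, nominative, indefinite, singular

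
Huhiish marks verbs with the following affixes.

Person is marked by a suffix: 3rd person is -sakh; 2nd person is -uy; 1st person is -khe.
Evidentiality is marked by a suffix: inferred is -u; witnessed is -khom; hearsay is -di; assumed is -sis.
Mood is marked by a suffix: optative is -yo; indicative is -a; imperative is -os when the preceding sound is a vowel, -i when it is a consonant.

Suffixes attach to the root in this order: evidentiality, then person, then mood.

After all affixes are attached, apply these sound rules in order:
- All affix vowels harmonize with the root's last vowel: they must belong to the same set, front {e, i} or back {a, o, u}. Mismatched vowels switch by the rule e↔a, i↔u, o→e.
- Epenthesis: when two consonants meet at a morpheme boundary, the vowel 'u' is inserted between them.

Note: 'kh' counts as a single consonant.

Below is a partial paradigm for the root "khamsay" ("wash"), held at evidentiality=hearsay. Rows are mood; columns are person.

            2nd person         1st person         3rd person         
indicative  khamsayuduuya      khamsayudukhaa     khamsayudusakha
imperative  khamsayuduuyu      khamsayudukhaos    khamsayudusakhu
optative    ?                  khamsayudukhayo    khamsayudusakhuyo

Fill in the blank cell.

khamsayuduuyuyo

Attach evidentiality hearsay -di → khamsaydi.
Attach person 2nd person -uy → khamsaydiuy.
Attach mood optative -yo → khamsaydiuyyo.
Apply vowel harmony: khamsaydiuyyo → khamsayduuyyo.
Apply epenthesis: khamsayduuyyo → khamsayuduuyuyo.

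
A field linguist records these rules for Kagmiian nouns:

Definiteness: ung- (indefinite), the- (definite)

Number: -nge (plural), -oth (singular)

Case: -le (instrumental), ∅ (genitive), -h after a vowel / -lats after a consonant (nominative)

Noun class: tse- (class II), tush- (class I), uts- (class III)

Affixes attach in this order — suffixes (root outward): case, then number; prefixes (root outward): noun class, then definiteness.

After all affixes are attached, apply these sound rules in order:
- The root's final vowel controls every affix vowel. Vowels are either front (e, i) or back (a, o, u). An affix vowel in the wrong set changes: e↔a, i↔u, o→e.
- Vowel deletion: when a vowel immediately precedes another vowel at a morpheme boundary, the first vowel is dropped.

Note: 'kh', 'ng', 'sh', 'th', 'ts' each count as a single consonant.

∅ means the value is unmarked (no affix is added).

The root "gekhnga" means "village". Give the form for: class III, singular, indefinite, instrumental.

Attach noun class class III uts- → utsgekhnga.
Attach definiteness indefinite ung- → ungutsgekhnga.
Attach case instrumental -le → ungutsgekhngale.
Attach number singular -oth → ungutsgekhngaleoth.
Apply vowel harmony: ungutsgekhngaleoth → ungutsgekhngalaoth.
Apply vowel deletion: ungutsgekhngalaoth → ungutsgekhngaloth.

ungutsgekhngaloth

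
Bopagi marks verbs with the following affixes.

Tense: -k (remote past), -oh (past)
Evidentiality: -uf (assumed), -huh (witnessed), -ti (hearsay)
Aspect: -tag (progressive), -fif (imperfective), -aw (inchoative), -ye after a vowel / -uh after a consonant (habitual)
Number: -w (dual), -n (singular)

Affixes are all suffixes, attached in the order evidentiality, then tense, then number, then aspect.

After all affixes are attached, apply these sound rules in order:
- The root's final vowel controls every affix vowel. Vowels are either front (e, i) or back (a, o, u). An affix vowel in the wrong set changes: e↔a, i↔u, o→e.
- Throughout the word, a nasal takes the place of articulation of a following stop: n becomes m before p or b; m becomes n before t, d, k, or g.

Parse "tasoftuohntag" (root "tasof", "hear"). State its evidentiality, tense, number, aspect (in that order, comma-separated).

Segment: tasof-ti-oh-n-tag.
evidentiality: -ti → hearsay.
tense: -oh → past.
number: -n → singular.
aspect: -tag → progressive.

hearsay, past, singular, progressive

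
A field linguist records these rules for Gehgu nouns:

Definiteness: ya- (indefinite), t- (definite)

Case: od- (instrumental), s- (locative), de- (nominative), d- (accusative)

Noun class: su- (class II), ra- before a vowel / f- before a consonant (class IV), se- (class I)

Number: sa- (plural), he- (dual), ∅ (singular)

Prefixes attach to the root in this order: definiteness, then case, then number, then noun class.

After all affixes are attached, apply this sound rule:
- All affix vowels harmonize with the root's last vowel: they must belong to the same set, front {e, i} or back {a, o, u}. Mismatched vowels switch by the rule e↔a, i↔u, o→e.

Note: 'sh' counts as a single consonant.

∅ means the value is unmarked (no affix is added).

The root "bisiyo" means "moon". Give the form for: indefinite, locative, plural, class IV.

fsasyabisiyo

Attach definiteness indefinite ya- → yabisiyo.
Attach case locative s- → syabisiyo.
Attach number plural sa- → sasyabisiyo.
Attach noun class class IV f- (before consonant 's') → fsasyabisiyo.
Vowel harmony: no change.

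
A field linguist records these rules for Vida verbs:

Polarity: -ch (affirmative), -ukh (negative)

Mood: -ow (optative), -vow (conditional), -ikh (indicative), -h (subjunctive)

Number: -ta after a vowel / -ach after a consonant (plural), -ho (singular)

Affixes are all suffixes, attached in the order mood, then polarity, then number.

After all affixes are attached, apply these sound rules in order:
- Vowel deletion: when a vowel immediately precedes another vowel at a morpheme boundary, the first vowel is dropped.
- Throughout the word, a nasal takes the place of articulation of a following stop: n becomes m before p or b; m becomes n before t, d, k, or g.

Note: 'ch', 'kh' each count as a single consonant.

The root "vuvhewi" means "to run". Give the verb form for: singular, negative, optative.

Attach mood optative -ow → vuvhewiow.
Attach polarity negative -ukh → vuvhewiowukh.
Attach number singular -ho → vuvhewiowukhho.
Apply vowel deletion: vuvhewiowukhho → vuvhewowukhho.
Nasal assimilation: no change.

vuvhewowukhho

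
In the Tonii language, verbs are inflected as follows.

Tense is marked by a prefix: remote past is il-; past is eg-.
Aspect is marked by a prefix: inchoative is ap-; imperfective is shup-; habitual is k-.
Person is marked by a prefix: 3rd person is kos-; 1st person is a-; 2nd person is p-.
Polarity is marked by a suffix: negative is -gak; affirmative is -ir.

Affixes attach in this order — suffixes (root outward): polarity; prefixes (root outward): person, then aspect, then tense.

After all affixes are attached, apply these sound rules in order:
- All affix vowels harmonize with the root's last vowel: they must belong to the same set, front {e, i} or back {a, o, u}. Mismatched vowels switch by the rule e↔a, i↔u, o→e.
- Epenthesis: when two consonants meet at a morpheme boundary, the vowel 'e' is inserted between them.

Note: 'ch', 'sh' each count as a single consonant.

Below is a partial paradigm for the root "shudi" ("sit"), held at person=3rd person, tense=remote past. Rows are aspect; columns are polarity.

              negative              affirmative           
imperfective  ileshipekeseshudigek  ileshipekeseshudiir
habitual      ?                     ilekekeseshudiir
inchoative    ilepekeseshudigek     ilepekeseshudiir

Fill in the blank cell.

Attach polarity negative -gak → shudigak.
Attach person 3rd person kos- → kosshudigak.
Attach aspect habitual k- → kkosshudigak.
Attach tense remote past il- → ilkkosshudigak.
Apply vowel harmony: ilkkosshudigak → ilkkesshudigek.
Apply epenthesis: ilkkesshudigek → ilekekeseshudigek.

ilekekeseshudigek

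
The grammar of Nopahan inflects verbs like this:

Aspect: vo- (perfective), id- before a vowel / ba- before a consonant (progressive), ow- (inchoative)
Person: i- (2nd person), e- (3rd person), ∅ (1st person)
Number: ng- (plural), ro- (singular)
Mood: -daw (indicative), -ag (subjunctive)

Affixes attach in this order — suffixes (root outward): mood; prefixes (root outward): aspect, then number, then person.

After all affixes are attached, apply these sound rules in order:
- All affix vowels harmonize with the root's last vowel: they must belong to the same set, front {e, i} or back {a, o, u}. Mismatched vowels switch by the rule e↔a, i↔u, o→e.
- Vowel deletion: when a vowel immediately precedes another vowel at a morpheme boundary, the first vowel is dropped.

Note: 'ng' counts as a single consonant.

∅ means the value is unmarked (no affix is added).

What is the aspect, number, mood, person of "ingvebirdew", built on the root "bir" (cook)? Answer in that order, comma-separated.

Segment: i-ng-vo-bir-daw.
aspect: vo- → perfective.
number: ng- → plural.
mood: -daw → indicative.
person: i- → 2nd person.

perfective, plural, indicative, 2nd person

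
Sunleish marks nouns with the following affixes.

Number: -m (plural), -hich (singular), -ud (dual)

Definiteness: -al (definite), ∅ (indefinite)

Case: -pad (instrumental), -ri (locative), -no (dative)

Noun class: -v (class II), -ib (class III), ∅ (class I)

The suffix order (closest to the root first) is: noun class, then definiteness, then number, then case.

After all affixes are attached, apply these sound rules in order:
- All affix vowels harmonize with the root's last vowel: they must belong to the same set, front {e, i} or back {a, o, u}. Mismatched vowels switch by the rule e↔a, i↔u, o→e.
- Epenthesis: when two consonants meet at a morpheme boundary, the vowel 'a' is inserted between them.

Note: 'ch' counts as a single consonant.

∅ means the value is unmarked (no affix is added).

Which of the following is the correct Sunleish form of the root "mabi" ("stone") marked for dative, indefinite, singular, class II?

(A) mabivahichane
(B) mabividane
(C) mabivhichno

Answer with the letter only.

Attach noun class class II -v → mabiv.
definiteness = indefinite: zero marking, form stays mabiv.
Attach number singular -hich → mabivhich.
Attach case dative -no → mabivhichno.
Apply vowel harmony: mabivhichno → mabivhichne.
Apply epenthesis: mabivhichne → mabivahichane.
So the correct form is mabivahichane, option (A).
(B) mabividane is wrong: it uses dual instead of singular for number.
(C) mabivhichno is wrong: it fails to apply the sound rule(s).

A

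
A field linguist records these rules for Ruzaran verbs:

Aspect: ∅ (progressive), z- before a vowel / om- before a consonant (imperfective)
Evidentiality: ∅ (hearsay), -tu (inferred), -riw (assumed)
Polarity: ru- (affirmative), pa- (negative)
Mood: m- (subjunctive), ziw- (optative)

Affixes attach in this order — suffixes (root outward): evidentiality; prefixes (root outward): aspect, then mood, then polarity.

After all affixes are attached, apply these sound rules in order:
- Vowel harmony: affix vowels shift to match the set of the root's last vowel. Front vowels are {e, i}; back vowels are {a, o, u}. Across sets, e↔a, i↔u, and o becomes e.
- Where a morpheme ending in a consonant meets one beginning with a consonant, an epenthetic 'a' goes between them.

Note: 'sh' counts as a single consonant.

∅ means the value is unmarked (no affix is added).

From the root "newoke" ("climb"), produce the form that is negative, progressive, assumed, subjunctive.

pemanewokeriw

Attach evidentiality assumed -riw → newokeriw.
aspect = progressive: zero marking, form stays newokeriw.
Attach mood subjunctive m- → mnewokeriw.
Attach polarity negative pa- → pamnewokeriw.
Apply vowel harmony: pamnewokeriw → pemnewokeriw.
Apply epenthesis: pemnewokeriw → pemanewokeriw.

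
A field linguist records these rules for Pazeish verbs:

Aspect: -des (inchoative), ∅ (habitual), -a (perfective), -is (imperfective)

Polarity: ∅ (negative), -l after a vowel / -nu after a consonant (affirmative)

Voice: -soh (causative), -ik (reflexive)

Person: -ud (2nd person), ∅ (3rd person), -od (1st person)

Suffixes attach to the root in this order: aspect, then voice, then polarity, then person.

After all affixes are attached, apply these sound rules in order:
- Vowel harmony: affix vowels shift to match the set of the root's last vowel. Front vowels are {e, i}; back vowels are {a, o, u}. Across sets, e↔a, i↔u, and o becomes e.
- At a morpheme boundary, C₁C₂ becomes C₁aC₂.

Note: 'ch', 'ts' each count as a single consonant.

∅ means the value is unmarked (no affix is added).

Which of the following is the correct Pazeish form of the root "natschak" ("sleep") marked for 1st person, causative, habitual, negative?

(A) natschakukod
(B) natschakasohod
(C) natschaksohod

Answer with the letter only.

B

aspect = habitual: zero marking, form stays natschak.
Attach voice causative -soh → natschaksoh.
polarity = negative: zero marking, form stays natschaksoh.
Attach person 1st person -od → natschaksohod.
Vowel harmony: no change.
Apply epenthesis: natschaksohod → natschakasohod.
So the correct form is natschakasohod, option (B).
(A) natschakukod is wrong: it uses reflexive instead of causative for voice.
(C) natschaksohod is wrong: it fails to apply the sound rule(s).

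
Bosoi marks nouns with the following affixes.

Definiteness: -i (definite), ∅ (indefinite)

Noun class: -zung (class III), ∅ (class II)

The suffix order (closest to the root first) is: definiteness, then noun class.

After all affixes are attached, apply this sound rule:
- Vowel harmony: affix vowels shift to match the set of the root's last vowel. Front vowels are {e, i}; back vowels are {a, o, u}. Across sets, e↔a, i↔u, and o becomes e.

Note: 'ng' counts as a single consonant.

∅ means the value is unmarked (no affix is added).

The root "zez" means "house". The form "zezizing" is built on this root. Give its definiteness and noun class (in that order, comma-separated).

definite, class III

Segment: zez-i-zung.
definiteness: -i → definite.
noun class: -zung → class III.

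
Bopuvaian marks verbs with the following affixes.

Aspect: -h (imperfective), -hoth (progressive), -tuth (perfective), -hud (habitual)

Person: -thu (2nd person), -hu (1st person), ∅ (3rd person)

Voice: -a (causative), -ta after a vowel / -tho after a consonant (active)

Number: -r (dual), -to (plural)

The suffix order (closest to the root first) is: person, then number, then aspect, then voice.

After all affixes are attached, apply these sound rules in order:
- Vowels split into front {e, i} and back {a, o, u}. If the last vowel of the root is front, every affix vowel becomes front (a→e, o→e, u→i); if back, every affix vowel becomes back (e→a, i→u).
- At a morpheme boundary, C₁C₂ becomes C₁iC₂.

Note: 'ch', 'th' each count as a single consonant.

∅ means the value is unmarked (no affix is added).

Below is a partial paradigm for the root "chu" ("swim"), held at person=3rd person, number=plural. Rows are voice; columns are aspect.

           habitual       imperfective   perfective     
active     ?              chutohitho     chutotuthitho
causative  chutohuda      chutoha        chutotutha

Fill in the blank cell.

chutohuditho

person = 3rd person: zero marking, form stays chu.
Attach number plural -to → chuto.
Attach aspect habitual -hud → chutohud.
Attach voice active -tho (after consonant 'd') → chutohudtho.
Vowel harmony: no change.
Apply epenthesis: chutohudtho → chutohuditho.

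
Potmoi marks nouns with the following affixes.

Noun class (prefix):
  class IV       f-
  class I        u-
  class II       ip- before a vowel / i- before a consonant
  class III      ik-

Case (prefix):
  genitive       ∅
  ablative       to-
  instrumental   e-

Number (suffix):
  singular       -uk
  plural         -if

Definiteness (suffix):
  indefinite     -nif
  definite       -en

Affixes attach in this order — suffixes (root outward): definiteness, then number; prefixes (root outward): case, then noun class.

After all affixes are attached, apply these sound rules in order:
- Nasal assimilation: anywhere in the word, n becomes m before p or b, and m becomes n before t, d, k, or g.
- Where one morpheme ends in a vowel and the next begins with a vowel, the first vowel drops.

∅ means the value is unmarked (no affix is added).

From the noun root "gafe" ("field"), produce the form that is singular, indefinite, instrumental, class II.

Attach case instrumental e- → egafe.
Attach noun class class II ip- (before vowel 'e') → ipegafe.
Attach definiteness indefinite -nif → ipegafenif.
Attach number singular -uk → ipegafenifuk.
Nasal assimilation: no change.
Vowel deletion: no change.

ipegafenifuk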